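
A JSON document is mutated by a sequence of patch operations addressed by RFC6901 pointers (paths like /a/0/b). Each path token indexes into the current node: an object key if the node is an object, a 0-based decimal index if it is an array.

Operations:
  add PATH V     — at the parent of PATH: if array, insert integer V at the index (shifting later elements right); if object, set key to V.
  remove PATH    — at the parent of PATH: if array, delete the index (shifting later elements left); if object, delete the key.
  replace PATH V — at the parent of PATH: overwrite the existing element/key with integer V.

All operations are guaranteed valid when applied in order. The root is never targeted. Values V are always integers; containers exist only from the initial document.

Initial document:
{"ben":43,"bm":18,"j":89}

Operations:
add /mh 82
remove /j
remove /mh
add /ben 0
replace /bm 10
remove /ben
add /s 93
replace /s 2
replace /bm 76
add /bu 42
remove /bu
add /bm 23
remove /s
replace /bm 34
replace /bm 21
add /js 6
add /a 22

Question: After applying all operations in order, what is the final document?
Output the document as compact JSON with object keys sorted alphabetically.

After op 1 (add /mh 82): {"ben":43,"bm":18,"j":89,"mh":82}
After op 2 (remove /j): {"ben":43,"bm":18,"mh":82}
After op 3 (remove /mh): {"ben":43,"bm":18}
After op 4 (add /ben 0): {"ben":0,"bm":18}
After op 5 (replace /bm 10): {"ben":0,"bm":10}
After op 6 (remove /ben): {"bm":10}
After op 7 (add /s 93): {"bm":10,"s":93}
After op 8 (replace /s 2): {"bm":10,"s":2}
After op 9 (replace /bm 76): {"bm":76,"s":2}
After op 10 (add /bu 42): {"bm":76,"bu":42,"s":2}
After op 11 (remove /bu): {"bm":76,"s":2}
After op 12 (add /bm 23): {"bm":23,"s":2}
After op 13 (remove /s): {"bm":23}
After op 14 (replace /bm 34): {"bm":34}
After op 15 (replace /bm 21): {"bm":21}
After op 16 (add /js 6): {"bm":21,"js":6}
After op 17 (add /a 22): {"a":22,"bm":21,"js":6}

Answer: {"a":22,"bm":21,"js":6}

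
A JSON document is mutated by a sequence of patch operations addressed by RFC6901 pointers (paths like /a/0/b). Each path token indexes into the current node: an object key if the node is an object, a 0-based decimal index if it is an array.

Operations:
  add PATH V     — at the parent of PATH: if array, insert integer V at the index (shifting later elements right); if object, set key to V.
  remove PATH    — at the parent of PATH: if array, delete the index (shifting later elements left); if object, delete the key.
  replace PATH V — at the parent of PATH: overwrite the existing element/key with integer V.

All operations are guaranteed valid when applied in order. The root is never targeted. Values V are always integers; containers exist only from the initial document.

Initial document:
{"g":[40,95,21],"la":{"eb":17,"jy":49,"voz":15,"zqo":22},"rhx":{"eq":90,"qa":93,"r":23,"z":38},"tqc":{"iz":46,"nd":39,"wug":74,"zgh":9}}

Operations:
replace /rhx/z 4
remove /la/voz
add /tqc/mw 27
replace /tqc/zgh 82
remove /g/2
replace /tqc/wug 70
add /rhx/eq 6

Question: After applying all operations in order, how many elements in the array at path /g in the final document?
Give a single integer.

After op 1 (replace /rhx/z 4): {"g":[40,95,21],"la":{"eb":17,"jy":49,"voz":15,"zqo":22},"rhx":{"eq":90,"qa":93,"r":23,"z":4},"tqc":{"iz":46,"nd":39,"wug":74,"zgh":9}}
After op 2 (remove /la/voz): {"g":[40,95,21],"la":{"eb":17,"jy":49,"zqo":22},"rhx":{"eq":90,"qa":93,"r":23,"z":4},"tqc":{"iz":46,"nd":39,"wug":74,"zgh":9}}
After op 3 (add /tqc/mw 27): {"g":[40,95,21],"la":{"eb":17,"jy":49,"zqo":22},"rhx":{"eq":90,"qa":93,"r":23,"z":4},"tqc":{"iz":46,"mw":27,"nd":39,"wug":74,"zgh":9}}
After op 4 (replace /tqc/zgh 82): {"g":[40,95,21],"la":{"eb":17,"jy":49,"zqo":22},"rhx":{"eq":90,"qa":93,"r":23,"z":4},"tqc":{"iz":46,"mw":27,"nd":39,"wug":74,"zgh":82}}
After op 5 (remove /g/2): {"g":[40,95],"la":{"eb":17,"jy":49,"zqo":22},"rhx":{"eq":90,"qa":93,"r":23,"z":4},"tqc":{"iz":46,"mw":27,"nd":39,"wug":74,"zgh":82}}
After op 6 (replace /tqc/wug 70): {"g":[40,95],"la":{"eb":17,"jy":49,"zqo":22},"rhx":{"eq":90,"qa":93,"r":23,"z":4},"tqc":{"iz":46,"mw":27,"nd":39,"wug":70,"zgh":82}}
After op 7 (add /rhx/eq 6): {"g":[40,95],"la":{"eb":17,"jy":49,"zqo":22},"rhx":{"eq":6,"qa":93,"r":23,"z":4},"tqc":{"iz":46,"mw":27,"nd":39,"wug":70,"zgh":82}}
Size at path /g: 2

Answer: 2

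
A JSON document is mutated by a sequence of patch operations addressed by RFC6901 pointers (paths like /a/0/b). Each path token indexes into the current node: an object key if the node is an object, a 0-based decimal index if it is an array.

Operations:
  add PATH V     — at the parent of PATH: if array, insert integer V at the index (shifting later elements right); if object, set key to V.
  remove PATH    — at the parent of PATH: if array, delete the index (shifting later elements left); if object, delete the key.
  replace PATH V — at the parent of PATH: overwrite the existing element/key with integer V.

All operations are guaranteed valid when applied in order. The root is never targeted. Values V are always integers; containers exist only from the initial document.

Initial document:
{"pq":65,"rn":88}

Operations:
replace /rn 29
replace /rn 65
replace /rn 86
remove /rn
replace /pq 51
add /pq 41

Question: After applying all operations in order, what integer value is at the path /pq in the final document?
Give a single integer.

After op 1 (replace /rn 29): {"pq":65,"rn":29}
After op 2 (replace /rn 65): {"pq":65,"rn":65}
After op 3 (replace /rn 86): {"pq":65,"rn":86}
After op 4 (remove /rn): {"pq":65}
After op 5 (replace /pq 51): {"pq":51}
After op 6 (add /pq 41): {"pq":41}
Value at /pq: 41

Answer: 41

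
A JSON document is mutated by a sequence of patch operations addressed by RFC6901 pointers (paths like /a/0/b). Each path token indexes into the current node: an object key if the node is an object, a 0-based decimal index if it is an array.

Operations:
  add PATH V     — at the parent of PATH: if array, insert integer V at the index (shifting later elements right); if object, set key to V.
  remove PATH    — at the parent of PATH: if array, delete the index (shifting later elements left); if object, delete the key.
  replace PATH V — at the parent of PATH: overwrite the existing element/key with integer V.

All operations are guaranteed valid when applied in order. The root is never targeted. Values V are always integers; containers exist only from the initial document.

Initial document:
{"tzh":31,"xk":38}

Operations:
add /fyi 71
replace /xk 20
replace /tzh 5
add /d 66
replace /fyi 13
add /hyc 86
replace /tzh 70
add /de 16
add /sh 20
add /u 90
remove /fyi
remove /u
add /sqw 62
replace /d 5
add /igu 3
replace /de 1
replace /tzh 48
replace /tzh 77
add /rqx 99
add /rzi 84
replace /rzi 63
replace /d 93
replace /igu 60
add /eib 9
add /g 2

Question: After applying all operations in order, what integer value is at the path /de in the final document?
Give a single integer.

Answer: 1

Derivation:
After op 1 (add /fyi 71): {"fyi":71,"tzh":31,"xk":38}
After op 2 (replace /xk 20): {"fyi":71,"tzh":31,"xk":20}
After op 3 (replace /tzh 5): {"fyi":71,"tzh":5,"xk":20}
After op 4 (add /d 66): {"d":66,"fyi":71,"tzh":5,"xk":20}
After op 5 (replace /fyi 13): {"d":66,"fyi":13,"tzh":5,"xk":20}
After op 6 (add /hyc 86): {"d":66,"fyi":13,"hyc":86,"tzh":5,"xk":20}
After op 7 (replace /tzh 70): {"d":66,"fyi":13,"hyc":86,"tzh":70,"xk":20}
After op 8 (add /de 16): {"d":66,"de":16,"fyi":13,"hyc":86,"tzh":70,"xk":20}
After op 9 (add /sh 20): {"d":66,"de":16,"fyi":13,"hyc":86,"sh":20,"tzh":70,"xk":20}
After op 10 (add /u 90): {"d":66,"de":16,"fyi":13,"hyc":86,"sh":20,"tzh":70,"u":90,"xk":20}
After op 11 (remove /fyi): {"d":66,"de":16,"hyc":86,"sh":20,"tzh":70,"u":90,"xk":20}
After op 12 (remove /u): {"d":66,"de":16,"hyc":86,"sh":20,"tzh":70,"xk":20}
After op 13 (add /sqw 62): {"d":66,"de":16,"hyc":86,"sh":20,"sqw":62,"tzh":70,"xk":20}
After op 14 (replace /d 5): {"d":5,"de":16,"hyc":86,"sh":20,"sqw":62,"tzh":70,"xk":20}
After op 15 (add /igu 3): {"d":5,"de":16,"hyc":86,"igu":3,"sh":20,"sqw":62,"tzh":70,"xk":20}
After op 16 (replace /de 1): {"d":5,"de":1,"hyc":86,"igu":3,"sh":20,"sqw":62,"tzh":70,"xk":20}
After op 17 (replace /tzh 48): {"d":5,"de":1,"hyc":86,"igu":3,"sh":20,"sqw":62,"tzh":48,"xk":20}
After op 18 (replace /tzh 77): {"d":5,"de":1,"hyc":86,"igu":3,"sh":20,"sqw":62,"tzh":77,"xk":20}
After op 19 (add /rqx 99): {"d":5,"de":1,"hyc":86,"igu":3,"rqx":99,"sh":20,"sqw":62,"tzh":77,"xk":20}
After op 20 (add /rzi 84): {"d":5,"de":1,"hyc":86,"igu":3,"rqx":99,"rzi":84,"sh":20,"sqw":62,"tzh":77,"xk":20}
After op 21 (replace /rzi 63): {"d":5,"de":1,"hyc":86,"igu":3,"rqx":99,"rzi":63,"sh":20,"sqw":62,"tzh":77,"xk":20}
After op 22 (replace /d 93): {"d":93,"de":1,"hyc":86,"igu":3,"rqx":99,"rzi":63,"sh":20,"sqw":62,"tzh":77,"xk":20}
After op 23 (replace /igu 60): {"d":93,"de":1,"hyc":86,"igu":60,"rqx":99,"rzi":63,"sh":20,"sqw":62,"tzh":77,"xk":20}
After op 24 (add /eib 9): {"d":93,"de":1,"eib":9,"hyc":86,"igu":60,"rqx":99,"rzi":63,"sh":20,"sqw":62,"tzh":77,"xk":20}
After op 25 (add /g 2): {"d":93,"de":1,"eib":9,"g":2,"hyc":86,"igu":60,"rqx":99,"rzi":63,"sh":20,"sqw":62,"tzh":77,"xk":20}
Value at /de: 1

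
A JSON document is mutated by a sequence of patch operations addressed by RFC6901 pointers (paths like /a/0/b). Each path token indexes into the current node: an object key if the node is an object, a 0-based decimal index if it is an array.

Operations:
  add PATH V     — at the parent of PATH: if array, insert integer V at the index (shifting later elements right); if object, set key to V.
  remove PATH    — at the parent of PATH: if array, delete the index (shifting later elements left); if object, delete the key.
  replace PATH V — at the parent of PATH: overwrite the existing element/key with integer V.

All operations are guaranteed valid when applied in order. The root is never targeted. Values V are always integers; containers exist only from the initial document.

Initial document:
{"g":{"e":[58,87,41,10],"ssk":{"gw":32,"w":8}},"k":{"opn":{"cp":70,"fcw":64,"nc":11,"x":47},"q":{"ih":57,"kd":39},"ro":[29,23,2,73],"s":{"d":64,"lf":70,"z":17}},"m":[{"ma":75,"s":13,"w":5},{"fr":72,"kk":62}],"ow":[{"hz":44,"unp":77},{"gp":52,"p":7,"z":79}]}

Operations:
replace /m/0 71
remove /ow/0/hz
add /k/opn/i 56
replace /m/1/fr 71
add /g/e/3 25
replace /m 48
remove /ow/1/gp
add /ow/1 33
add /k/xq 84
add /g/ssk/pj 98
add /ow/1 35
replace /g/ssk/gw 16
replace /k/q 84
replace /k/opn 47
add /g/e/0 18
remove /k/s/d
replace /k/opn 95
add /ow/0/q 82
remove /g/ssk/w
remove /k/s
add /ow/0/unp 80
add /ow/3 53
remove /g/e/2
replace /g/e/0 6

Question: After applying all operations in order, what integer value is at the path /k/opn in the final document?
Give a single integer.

Answer: 95

Derivation:
After op 1 (replace /m/0 71): {"g":{"e":[58,87,41,10],"ssk":{"gw":32,"w":8}},"k":{"opn":{"cp":70,"fcw":64,"nc":11,"x":47},"q":{"ih":57,"kd":39},"ro":[29,23,2,73],"s":{"d":64,"lf":70,"z":17}},"m":[71,{"fr":72,"kk":62}],"ow":[{"hz":44,"unp":77},{"gp":52,"p":7,"z":79}]}
After op 2 (remove /ow/0/hz): {"g":{"e":[58,87,41,10],"ssk":{"gw":32,"w":8}},"k":{"opn":{"cp":70,"fcw":64,"nc":11,"x":47},"q":{"ih":57,"kd":39},"ro":[29,23,2,73],"s":{"d":64,"lf":70,"z":17}},"m":[71,{"fr":72,"kk":62}],"ow":[{"unp":77},{"gp":52,"p":7,"z":79}]}
After op 3 (add /k/opn/i 56): {"g":{"e":[58,87,41,10],"ssk":{"gw":32,"w":8}},"k":{"opn":{"cp":70,"fcw":64,"i":56,"nc":11,"x":47},"q":{"ih":57,"kd":39},"ro":[29,23,2,73],"s":{"d":64,"lf":70,"z":17}},"m":[71,{"fr":72,"kk":62}],"ow":[{"unp":77},{"gp":52,"p":7,"z":79}]}
After op 4 (replace /m/1/fr 71): {"g":{"e":[58,87,41,10],"ssk":{"gw":32,"w":8}},"k":{"opn":{"cp":70,"fcw":64,"i":56,"nc":11,"x":47},"q":{"ih":57,"kd":39},"ro":[29,23,2,73],"s":{"d":64,"lf":70,"z":17}},"m":[71,{"fr":71,"kk":62}],"ow":[{"unp":77},{"gp":52,"p":7,"z":79}]}
After op 5 (add /g/e/3 25): {"g":{"e":[58,87,41,25,10],"ssk":{"gw":32,"w":8}},"k":{"opn":{"cp":70,"fcw":64,"i":56,"nc":11,"x":47},"q":{"ih":57,"kd":39},"ro":[29,23,2,73],"s":{"d":64,"lf":70,"z":17}},"m":[71,{"fr":71,"kk":62}],"ow":[{"unp":77},{"gp":52,"p":7,"z":79}]}
After op 6 (replace /m 48): {"g":{"e":[58,87,41,25,10],"ssk":{"gw":32,"w":8}},"k":{"opn":{"cp":70,"fcw":64,"i":56,"nc":11,"x":47},"q":{"ih":57,"kd":39},"ro":[29,23,2,73],"s":{"d":64,"lf":70,"z":17}},"m":48,"ow":[{"unp":77},{"gp":52,"p":7,"z":79}]}
After op 7 (remove /ow/1/gp): {"g":{"e":[58,87,41,25,10],"ssk":{"gw":32,"w":8}},"k":{"opn":{"cp":70,"fcw":64,"i":56,"nc":11,"x":47},"q":{"ih":57,"kd":39},"ro":[29,23,2,73],"s":{"d":64,"lf":70,"z":17}},"m":48,"ow":[{"unp":77},{"p":7,"z":79}]}
After op 8 (add /ow/1 33): {"g":{"e":[58,87,41,25,10],"ssk":{"gw":32,"w":8}},"k":{"opn":{"cp":70,"fcw":64,"i":56,"nc":11,"x":47},"q":{"ih":57,"kd":39},"ro":[29,23,2,73],"s":{"d":64,"lf":70,"z":17}},"m":48,"ow":[{"unp":77},33,{"p":7,"z":79}]}
After op 9 (add /k/xq 84): {"g":{"e":[58,87,41,25,10],"ssk":{"gw":32,"w":8}},"k":{"opn":{"cp":70,"fcw":64,"i":56,"nc":11,"x":47},"q":{"ih":57,"kd":39},"ro":[29,23,2,73],"s":{"d":64,"lf":70,"z":17},"xq":84},"m":48,"ow":[{"unp":77},33,{"p":7,"z":79}]}
After op 10 (add /g/ssk/pj 98): {"g":{"e":[58,87,41,25,10],"ssk":{"gw":32,"pj":98,"w":8}},"k":{"opn":{"cp":70,"fcw":64,"i":56,"nc":11,"x":47},"q":{"ih":57,"kd":39},"ro":[29,23,2,73],"s":{"d":64,"lf":70,"z":17},"xq":84},"m":48,"ow":[{"unp":77},33,{"p":7,"z":79}]}
After op 11 (add /ow/1 35): {"g":{"e":[58,87,41,25,10],"ssk":{"gw":32,"pj":98,"w":8}},"k":{"opn":{"cp":70,"fcw":64,"i":56,"nc":11,"x":47},"q":{"ih":57,"kd":39},"ro":[29,23,2,73],"s":{"d":64,"lf":70,"z":17},"xq":84},"m":48,"ow":[{"unp":77},35,33,{"p":7,"z":79}]}
After op 12 (replace /g/ssk/gw 16): {"g":{"e":[58,87,41,25,10],"ssk":{"gw":16,"pj":98,"w":8}},"k":{"opn":{"cp":70,"fcw":64,"i":56,"nc":11,"x":47},"q":{"ih":57,"kd":39},"ro":[29,23,2,73],"s":{"d":64,"lf":70,"z":17},"xq":84},"m":48,"ow":[{"unp":77},35,33,{"p":7,"z":79}]}
After op 13 (replace /k/q 84): {"g":{"e":[58,87,41,25,10],"ssk":{"gw":16,"pj":98,"w":8}},"k":{"opn":{"cp":70,"fcw":64,"i":56,"nc":11,"x":47},"q":84,"ro":[29,23,2,73],"s":{"d":64,"lf":70,"z":17},"xq":84},"m":48,"ow":[{"unp":77},35,33,{"p":7,"z":79}]}
After op 14 (replace /k/opn 47): {"g":{"e":[58,87,41,25,10],"ssk":{"gw":16,"pj":98,"w":8}},"k":{"opn":47,"q":84,"ro":[29,23,2,73],"s":{"d":64,"lf":70,"z":17},"xq":84},"m":48,"ow":[{"unp":77},35,33,{"p":7,"z":79}]}
After op 15 (add /g/e/0 18): {"g":{"e":[18,58,87,41,25,10],"ssk":{"gw":16,"pj":98,"w":8}},"k":{"opn":47,"q":84,"ro":[29,23,2,73],"s":{"d":64,"lf":70,"z":17},"xq":84},"m":48,"ow":[{"unp":77},35,33,{"p":7,"z":79}]}
After op 16 (remove /k/s/d): {"g":{"e":[18,58,87,41,25,10],"ssk":{"gw":16,"pj":98,"w":8}},"k":{"opn":47,"q":84,"ro":[29,23,2,73],"s":{"lf":70,"z":17},"xq":84},"m":48,"ow":[{"unp":77},35,33,{"p":7,"z":79}]}
After op 17 (replace /k/opn 95): {"g":{"e":[18,58,87,41,25,10],"ssk":{"gw":16,"pj":98,"w":8}},"k":{"opn":95,"q":84,"ro":[29,23,2,73],"s":{"lf":70,"z":17},"xq":84},"m":48,"ow":[{"unp":77},35,33,{"p":7,"z":79}]}
After op 18 (add /ow/0/q 82): {"g":{"e":[18,58,87,41,25,10],"ssk":{"gw":16,"pj":98,"w":8}},"k":{"opn":95,"q":84,"ro":[29,23,2,73],"s":{"lf":70,"z":17},"xq":84},"m":48,"ow":[{"q":82,"unp":77},35,33,{"p":7,"z":79}]}
After op 19 (remove /g/ssk/w): {"g":{"e":[18,58,87,41,25,10],"ssk":{"gw":16,"pj":98}},"k":{"opn":95,"q":84,"ro":[29,23,2,73],"s":{"lf":70,"z":17},"xq":84},"m":48,"ow":[{"q":82,"unp":77},35,33,{"p":7,"z":79}]}
After op 20 (remove /k/s): {"g":{"e":[18,58,87,41,25,10],"ssk":{"gw":16,"pj":98}},"k":{"opn":95,"q":84,"ro":[29,23,2,73],"xq":84},"m":48,"ow":[{"q":82,"unp":77},35,33,{"p":7,"z":79}]}
After op 21 (add /ow/0/unp 80): {"g":{"e":[18,58,87,41,25,10],"ssk":{"gw":16,"pj":98}},"k":{"opn":95,"q":84,"ro":[29,23,2,73],"xq":84},"m":48,"ow":[{"q":82,"unp":80},35,33,{"p":7,"z":79}]}
After op 22 (add /ow/3 53): {"g":{"e":[18,58,87,41,25,10],"ssk":{"gw":16,"pj":98}},"k":{"opn":95,"q":84,"ro":[29,23,2,73],"xq":84},"m":48,"ow":[{"q":82,"unp":80},35,33,53,{"p":7,"z":79}]}
After op 23 (remove /g/e/2): {"g":{"e":[18,58,41,25,10],"ssk":{"gw":16,"pj":98}},"k":{"opn":95,"q":84,"ro":[29,23,2,73],"xq":84},"m":48,"ow":[{"q":82,"unp":80},35,33,53,{"p":7,"z":79}]}
After op 24 (replace /g/e/0 6): {"g":{"e":[6,58,41,25,10],"ssk":{"gw":16,"pj":98}},"k":{"opn":95,"q":84,"ro":[29,23,2,73],"xq":84},"m":48,"ow":[{"q":82,"unp":80},35,33,53,{"p":7,"z":79}]}
Value at /k/opn: 95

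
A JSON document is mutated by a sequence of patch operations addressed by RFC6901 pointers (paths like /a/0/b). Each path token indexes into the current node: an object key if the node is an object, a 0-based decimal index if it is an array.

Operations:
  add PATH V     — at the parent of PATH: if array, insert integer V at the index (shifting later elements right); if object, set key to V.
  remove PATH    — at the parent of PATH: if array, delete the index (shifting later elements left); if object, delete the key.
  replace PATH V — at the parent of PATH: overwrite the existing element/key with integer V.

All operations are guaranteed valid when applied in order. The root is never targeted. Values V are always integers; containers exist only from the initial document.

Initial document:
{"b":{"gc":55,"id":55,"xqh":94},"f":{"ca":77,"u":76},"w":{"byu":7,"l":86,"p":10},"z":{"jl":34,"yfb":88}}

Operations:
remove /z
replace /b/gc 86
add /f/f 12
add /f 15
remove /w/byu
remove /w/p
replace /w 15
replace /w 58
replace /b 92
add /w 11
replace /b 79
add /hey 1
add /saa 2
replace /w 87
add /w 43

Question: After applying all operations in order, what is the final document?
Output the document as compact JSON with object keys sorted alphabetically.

After op 1 (remove /z): {"b":{"gc":55,"id":55,"xqh":94},"f":{"ca":77,"u":76},"w":{"byu":7,"l":86,"p":10}}
After op 2 (replace /b/gc 86): {"b":{"gc":86,"id":55,"xqh":94},"f":{"ca":77,"u":76},"w":{"byu":7,"l":86,"p":10}}
After op 3 (add /f/f 12): {"b":{"gc":86,"id":55,"xqh":94},"f":{"ca":77,"f":12,"u":76},"w":{"byu":7,"l":86,"p":10}}
After op 4 (add /f 15): {"b":{"gc":86,"id":55,"xqh":94},"f":15,"w":{"byu":7,"l":86,"p":10}}
After op 5 (remove /w/byu): {"b":{"gc":86,"id":55,"xqh":94},"f":15,"w":{"l":86,"p":10}}
After op 6 (remove /w/p): {"b":{"gc":86,"id":55,"xqh":94},"f":15,"w":{"l":86}}
After op 7 (replace /w 15): {"b":{"gc":86,"id":55,"xqh":94},"f":15,"w":15}
After op 8 (replace /w 58): {"b":{"gc":86,"id":55,"xqh":94},"f":15,"w":58}
After op 9 (replace /b 92): {"b":92,"f":15,"w":58}
After op 10 (add /w 11): {"b":92,"f":15,"w":11}
After op 11 (replace /b 79): {"b":79,"f":15,"w":11}
After op 12 (add /hey 1): {"b":79,"f":15,"hey":1,"w":11}
After op 13 (add /saa 2): {"b":79,"f":15,"hey":1,"saa":2,"w":11}
After op 14 (replace /w 87): {"b":79,"f":15,"hey":1,"saa":2,"w":87}
After op 15 (add /w 43): {"b":79,"f":15,"hey":1,"saa":2,"w":43}

Answer: {"b":79,"f":15,"hey":1,"saa":2,"w":43}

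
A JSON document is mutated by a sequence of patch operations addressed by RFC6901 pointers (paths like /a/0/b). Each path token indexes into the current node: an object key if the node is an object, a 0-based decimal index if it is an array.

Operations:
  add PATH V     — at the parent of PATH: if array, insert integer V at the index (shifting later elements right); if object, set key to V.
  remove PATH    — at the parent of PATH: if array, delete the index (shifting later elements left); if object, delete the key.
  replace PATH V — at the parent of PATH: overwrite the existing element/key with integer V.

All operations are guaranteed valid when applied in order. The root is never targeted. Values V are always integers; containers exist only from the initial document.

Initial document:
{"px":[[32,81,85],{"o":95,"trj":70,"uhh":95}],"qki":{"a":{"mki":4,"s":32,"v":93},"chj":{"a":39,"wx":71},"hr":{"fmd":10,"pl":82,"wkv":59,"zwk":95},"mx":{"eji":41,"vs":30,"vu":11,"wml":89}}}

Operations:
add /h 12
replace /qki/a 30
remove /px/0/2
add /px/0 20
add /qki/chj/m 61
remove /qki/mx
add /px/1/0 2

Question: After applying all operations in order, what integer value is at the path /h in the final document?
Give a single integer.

Answer: 12

Derivation:
After op 1 (add /h 12): {"h":12,"px":[[32,81,85],{"o":95,"trj":70,"uhh":95}],"qki":{"a":{"mki":4,"s":32,"v":93},"chj":{"a":39,"wx":71},"hr":{"fmd":10,"pl":82,"wkv":59,"zwk":95},"mx":{"eji":41,"vs":30,"vu":11,"wml":89}}}
After op 2 (replace /qki/a 30): {"h":12,"px":[[32,81,85],{"o":95,"trj":70,"uhh":95}],"qki":{"a":30,"chj":{"a":39,"wx":71},"hr":{"fmd":10,"pl":82,"wkv":59,"zwk":95},"mx":{"eji":41,"vs":30,"vu":11,"wml":89}}}
After op 3 (remove /px/0/2): {"h":12,"px":[[32,81],{"o":95,"trj":70,"uhh":95}],"qki":{"a":30,"chj":{"a":39,"wx":71},"hr":{"fmd":10,"pl":82,"wkv":59,"zwk":95},"mx":{"eji":41,"vs":30,"vu":11,"wml":89}}}
After op 4 (add /px/0 20): {"h":12,"px":[20,[32,81],{"o":95,"trj":70,"uhh":95}],"qki":{"a":30,"chj":{"a":39,"wx":71},"hr":{"fmd":10,"pl":82,"wkv":59,"zwk":95},"mx":{"eji":41,"vs":30,"vu":11,"wml":89}}}
After op 5 (add /qki/chj/m 61): {"h":12,"px":[20,[32,81],{"o":95,"trj":70,"uhh":95}],"qki":{"a":30,"chj":{"a":39,"m":61,"wx":71},"hr":{"fmd":10,"pl":82,"wkv":59,"zwk":95},"mx":{"eji":41,"vs":30,"vu":11,"wml":89}}}
After op 6 (remove /qki/mx): {"h":12,"px":[20,[32,81],{"o":95,"trj":70,"uhh":95}],"qki":{"a":30,"chj":{"a":39,"m":61,"wx":71},"hr":{"fmd":10,"pl":82,"wkv":59,"zwk":95}}}
After op 7 (add /px/1/0 2): {"h":12,"px":[20,[2,32,81],{"o":95,"trj":70,"uhh":95}],"qki":{"a":30,"chj":{"a":39,"m":61,"wx":71},"hr":{"fmd":10,"pl":82,"wkv":59,"zwk":95}}}
Value at /h: 12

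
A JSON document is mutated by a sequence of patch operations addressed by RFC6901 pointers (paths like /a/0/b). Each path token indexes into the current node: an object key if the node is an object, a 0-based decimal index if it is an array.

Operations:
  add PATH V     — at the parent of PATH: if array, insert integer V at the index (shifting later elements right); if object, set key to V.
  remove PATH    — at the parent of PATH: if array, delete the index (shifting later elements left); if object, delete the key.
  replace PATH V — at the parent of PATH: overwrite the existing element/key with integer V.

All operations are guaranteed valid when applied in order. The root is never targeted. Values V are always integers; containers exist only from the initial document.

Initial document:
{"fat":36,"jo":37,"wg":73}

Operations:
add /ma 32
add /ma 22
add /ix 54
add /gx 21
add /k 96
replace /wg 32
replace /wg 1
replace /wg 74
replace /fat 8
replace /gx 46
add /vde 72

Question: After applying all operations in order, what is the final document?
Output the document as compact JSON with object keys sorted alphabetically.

Answer: {"fat":8,"gx":46,"ix":54,"jo":37,"k":96,"ma":22,"vde":72,"wg":74}

Derivation:
After op 1 (add /ma 32): {"fat":36,"jo":37,"ma":32,"wg":73}
After op 2 (add /ma 22): {"fat":36,"jo":37,"ma":22,"wg":73}
After op 3 (add /ix 54): {"fat":36,"ix":54,"jo":37,"ma":22,"wg":73}
After op 4 (add /gx 21): {"fat":36,"gx":21,"ix":54,"jo":37,"ma":22,"wg":73}
After op 5 (add /k 96): {"fat":36,"gx":21,"ix":54,"jo":37,"k":96,"ma":22,"wg":73}
After op 6 (replace /wg 32): {"fat":36,"gx":21,"ix":54,"jo":37,"k":96,"ma":22,"wg":32}
After op 7 (replace /wg 1): {"fat":36,"gx":21,"ix":54,"jo":37,"k":96,"ma":22,"wg":1}
After op 8 (replace /wg 74): {"fat":36,"gx":21,"ix":54,"jo":37,"k":96,"ma":22,"wg":74}
After op 9 (replace /fat 8): {"fat":8,"gx":21,"ix":54,"jo":37,"k":96,"ma":22,"wg":74}
After op 10 (replace /gx 46): {"fat":8,"gx":46,"ix":54,"jo":37,"k":96,"ma":22,"wg":74}
After op 11 (add /vde 72): {"fat":8,"gx":46,"ix":54,"jo":37,"k":96,"ma":22,"vde":72,"wg":74}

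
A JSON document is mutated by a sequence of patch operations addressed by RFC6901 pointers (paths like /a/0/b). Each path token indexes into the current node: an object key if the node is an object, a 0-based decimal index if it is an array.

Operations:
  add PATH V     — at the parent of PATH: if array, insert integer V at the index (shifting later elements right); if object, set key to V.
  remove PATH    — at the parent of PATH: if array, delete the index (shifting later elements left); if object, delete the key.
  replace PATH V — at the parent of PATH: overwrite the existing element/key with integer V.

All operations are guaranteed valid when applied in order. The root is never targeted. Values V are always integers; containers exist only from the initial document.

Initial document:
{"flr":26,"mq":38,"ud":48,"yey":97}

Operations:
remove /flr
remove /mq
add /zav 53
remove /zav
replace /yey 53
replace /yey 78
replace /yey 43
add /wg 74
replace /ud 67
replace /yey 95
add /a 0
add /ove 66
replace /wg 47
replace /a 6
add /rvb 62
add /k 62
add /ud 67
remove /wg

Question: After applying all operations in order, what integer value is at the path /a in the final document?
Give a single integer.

Answer: 6

Derivation:
After op 1 (remove /flr): {"mq":38,"ud":48,"yey":97}
After op 2 (remove /mq): {"ud":48,"yey":97}
After op 3 (add /zav 53): {"ud":48,"yey":97,"zav":53}
After op 4 (remove /zav): {"ud":48,"yey":97}
After op 5 (replace /yey 53): {"ud":48,"yey":53}
After op 6 (replace /yey 78): {"ud":48,"yey":78}
After op 7 (replace /yey 43): {"ud":48,"yey":43}
After op 8 (add /wg 74): {"ud":48,"wg":74,"yey":43}
After op 9 (replace /ud 67): {"ud":67,"wg":74,"yey":43}
After op 10 (replace /yey 95): {"ud":67,"wg":74,"yey":95}
After op 11 (add /a 0): {"a":0,"ud":67,"wg":74,"yey":95}
After op 12 (add /ove 66): {"a":0,"ove":66,"ud":67,"wg":74,"yey":95}
After op 13 (replace /wg 47): {"a":0,"ove":66,"ud":67,"wg":47,"yey":95}
After op 14 (replace /a 6): {"a":6,"ove":66,"ud":67,"wg":47,"yey":95}
After op 15 (add /rvb 62): {"a":6,"ove":66,"rvb":62,"ud":67,"wg":47,"yey":95}
After op 16 (add /k 62): {"a":6,"k":62,"ove":66,"rvb":62,"ud":67,"wg":47,"yey":95}
After op 17 (add /ud 67): {"a":6,"k":62,"ove":66,"rvb":62,"ud":67,"wg":47,"yey":95}
After op 18 (remove /wg): {"a":6,"k":62,"ove":66,"rvb":62,"ud":67,"yey":95}
Value at /a: 6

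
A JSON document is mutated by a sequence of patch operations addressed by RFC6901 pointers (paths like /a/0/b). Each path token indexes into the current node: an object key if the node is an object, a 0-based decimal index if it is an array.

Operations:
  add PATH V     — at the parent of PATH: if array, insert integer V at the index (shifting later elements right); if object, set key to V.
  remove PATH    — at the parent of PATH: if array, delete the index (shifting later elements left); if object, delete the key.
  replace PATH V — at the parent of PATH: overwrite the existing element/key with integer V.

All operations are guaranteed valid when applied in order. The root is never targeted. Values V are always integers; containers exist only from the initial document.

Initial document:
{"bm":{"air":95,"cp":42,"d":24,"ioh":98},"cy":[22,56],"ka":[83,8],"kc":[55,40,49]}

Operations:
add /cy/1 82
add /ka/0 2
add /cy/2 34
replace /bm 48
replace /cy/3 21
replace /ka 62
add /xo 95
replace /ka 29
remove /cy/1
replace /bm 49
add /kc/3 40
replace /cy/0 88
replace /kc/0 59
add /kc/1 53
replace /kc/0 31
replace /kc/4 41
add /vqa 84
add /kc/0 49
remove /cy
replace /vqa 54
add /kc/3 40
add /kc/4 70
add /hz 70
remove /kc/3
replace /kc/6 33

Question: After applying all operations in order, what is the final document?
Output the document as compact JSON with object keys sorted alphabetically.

Answer: {"bm":49,"hz":70,"ka":29,"kc":[49,31,53,70,40,49,33],"vqa":54,"xo":95}

Derivation:
After op 1 (add /cy/1 82): {"bm":{"air":95,"cp":42,"d":24,"ioh":98},"cy":[22,82,56],"ka":[83,8],"kc":[55,40,49]}
After op 2 (add /ka/0 2): {"bm":{"air":95,"cp":42,"d":24,"ioh":98},"cy":[22,82,56],"ka":[2,83,8],"kc":[55,40,49]}
After op 3 (add /cy/2 34): {"bm":{"air":95,"cp":42,"d":24,"ioh":98},"cy":[22,82,34,56],"ka":[2,83,8],"kc":[55,40,49]}
After op 4 (replace /bm 48): {"bm":48,"cy":[22,82,34,56],"ka":[2,83,8],"kc":[55,40,49]}
After op 5 (replace /cy/3 21): {"bm":48,"cy":[22,82,34,21],"ka":[2,83,8],"kc":[55,40,49]}
After op 6 (replace /ka 62): {"bm":48,"cy":[22,82,34,21],"ka":62,"kc":[55,40,49]}
After op 7 (add /xo 95): {"bm":48,"cy":[22,82,34,21],"ka":62,"kc":[55,40,49],"xo":95}
After op 8 (replace /ka 29): {"bm":48,"cy":[22,82,34,21],"ka":29,"kc":[55,40,49],"xo":95}
After op 9 (remove /cy/1): {"bm":48,"cy":[22,34,21],"ka":29,"kc":[55,40,49],"xo":95}
After op 10 (replace /bm 49): {"bm":49,"cy":[22,34,21],"ka":29,"kc":[55,40,49],"xo":95}
After op 11 (add /kc/3 40): {"bm":49,"cy":[22,34,21],"ka":29,"kc":[55,40,49,40],"xo":95}
After op 12 (replace /cy/0 88): {"bm":49,"cy":[88,34,21],"ka":29,"kc":[55,40,49,40],"xo":95}
After op 13 (replace /kc/0 59): {"bm":49,"cy":[88,34,21],"ka":29,"kc":[59,40,49,40],"xo":95}
After op 14 (add /kc/1 53): {"bm":49,"cy":[88,34,21],"ka":29,"kc":[59,53,40,49,40],"xo":95}
After op 15 (replace /kc/0 31): {"bm":49,"cy":[88,34,21],"ka":29,"kc":[31,53,40,49,40],"xo":95}
After op 16 (replace /kc/4 41): {"bm":49,"cy":[88,34,21],"ka":29,"kc":[31,53,40,49,41],"xo":95}
After op 17 (add /vqa 84): {"bm":49,"cy":[88,34,21],"ka":29,"kc":[31,53,40,49,41],"vqa":84,"xo":95}
After op 18 (add /kc/0 49): {"bm":49,"cy":[88,34,21],"ka":29,"kc":[49,31,53,40,49,41],"vqa":84,"xo":95}
After op 19 (remove /cy): {"bm":49,"ka":29,"kc":[49,31,53,40,49,41],"vqa":84,"xo":95}
After op 20 (replace /vqa 54): {"bm":49,"ka":29,"kc":[49,31,53,40,49,41],"vqa":54,"xo":95}
After op 21 (add /kc/3 40): {"bm":49,"ka":29,"kc":[49,31,53,40,40,49,41],"vqa":54,"xo":95}
After op 22 (add /kc/4 70): {"bm":49,"ka":29,"kc":[49,31,53,40,70,40,49,41],"vqa":54,"xo":95}
After op 23 (add /hz 70): {"bm":49,"hz":70,"ka":29,"kc":[49,31,53,40,70,40,49,41],"vqa":54,"xo":95}
After op 24 (remove /kc/3): {"bm":49,"hz":70,"ka":29,"kc":[49,31,53,70,40,49,41],"vqa":54,"xo":95}
After op 25 (replace /kc/6 33): {"bm":49,"hz":70,"ka":29,"kc":[49,31,53,70,40,49,33],"vqa":54,"xo":95}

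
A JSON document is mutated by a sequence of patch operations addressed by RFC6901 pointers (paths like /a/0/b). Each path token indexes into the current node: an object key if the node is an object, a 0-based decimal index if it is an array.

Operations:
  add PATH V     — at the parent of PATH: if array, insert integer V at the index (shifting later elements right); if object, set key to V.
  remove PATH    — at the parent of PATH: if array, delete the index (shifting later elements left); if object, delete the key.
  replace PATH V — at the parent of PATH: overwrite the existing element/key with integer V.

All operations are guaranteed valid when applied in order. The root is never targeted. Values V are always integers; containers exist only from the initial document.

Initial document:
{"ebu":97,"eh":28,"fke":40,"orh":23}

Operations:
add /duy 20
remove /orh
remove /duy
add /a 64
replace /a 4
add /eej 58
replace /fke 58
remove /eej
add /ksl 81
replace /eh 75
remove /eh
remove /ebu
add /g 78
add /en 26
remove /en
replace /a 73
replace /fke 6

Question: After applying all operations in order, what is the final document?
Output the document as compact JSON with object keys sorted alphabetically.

Answer: {"a":73,"fke":6,"g":78,"ksl":81}

Derivation:
After op 1 (add /duy 20): {"duy":20,"ebu":97,"eh":28,"fke":40,"orh":23}
After op 2 (remove /orh): {"duy":20,"ebu":97,"eh":28,"fke":40}
After op 3 (remove /duy): {"ebu":97,"eh":28,"fke":40}
After op 4 (add /a 64): {"a":64,"ebu":97,"eh":28,"fke":40}
After op 5 (replace /a 4): {"a":4,"ebu":97,"eh":28,"fke":40}
After op 6 (add /eej 58): {"a":4,"ebu":97,"eej":58,"eh":28,"fke":40}
After op 7 (replace /fke 58): {"a":4,"ebu":97,"eej":58,"eh":28,"fke":58}
After op 8 (remove /eej): {"a":4,"ebu":97,"eh":28,"fke":58}
After op 9 (add /ksl 81): {"a":4,"ebu":97,"eh":28,"fke":58,"ksl":81}
After op 10 (replace /eh 75): {"a":4,"ebu":97,"eh":75,"fke":58,"ksl":81}
After op 11 (remove /eh): {"a":4,"ebu":97,"fke":58,"ksl":81}
After op 12 (remove /ebu): {"a":4,"fke":58,"ksl":81}
After op 13 (add /g 78): {"a":4,"fke":58,"g":78,"ksl":81}
After op 14 (add /en 26): {"a":4,"en":26,"fke":58,"g":78,"ksl":81}
After op 15 (remove /en): {"a":4,"fke":58,"g":78,"ksl":81}
After op 16 (replace /a 73): {"a":73,"fke":58,"g":78,"ksl":81}
After op 17 (replace /fke 6): {"a":73,"fke":6,"g":78,"ksl":81}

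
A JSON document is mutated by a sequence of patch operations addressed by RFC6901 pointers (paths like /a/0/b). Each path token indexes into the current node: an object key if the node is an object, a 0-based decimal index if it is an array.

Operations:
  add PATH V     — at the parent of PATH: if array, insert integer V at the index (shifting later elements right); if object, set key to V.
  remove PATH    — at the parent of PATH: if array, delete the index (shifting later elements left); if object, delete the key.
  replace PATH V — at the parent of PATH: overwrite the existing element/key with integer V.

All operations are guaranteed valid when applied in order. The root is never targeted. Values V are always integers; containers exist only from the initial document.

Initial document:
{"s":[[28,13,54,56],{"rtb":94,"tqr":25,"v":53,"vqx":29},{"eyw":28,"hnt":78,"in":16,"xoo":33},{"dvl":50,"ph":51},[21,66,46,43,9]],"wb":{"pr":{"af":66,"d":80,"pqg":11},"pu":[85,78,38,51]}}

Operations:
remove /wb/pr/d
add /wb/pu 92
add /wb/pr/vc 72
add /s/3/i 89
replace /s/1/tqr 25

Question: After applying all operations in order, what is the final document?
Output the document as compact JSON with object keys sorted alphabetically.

After op 1 (remove /wb/pr/d): {"s":[[28,13,54,56],{"rtb":94,"tqr":25,"v":53,"vqx":29},{"eyw":28,"hnt":78,"in":16,"xoo":33},{"dvl":50,"ph":51},[21,66,46,43,9]],"wb":{"pr":{"af":66,"pqg":11},"pu":[85,78,38,51]}}
After op 2 (add /wb/pu 92): {"s":[[28,13,54,56],{"rtb":94,"tqr":25,"v":53,"vqx":29},{"eyw":28,"hnt":78,"in":16,"xoo":33},{"dvl":50,"ph":51},[21,66,46,43,9]],"wb":{"pr":{"af":66,"pqg":11},"pu":92}}
After op 3 (add /wb/pr/vc 72): {"s":[[28,13,54,56],{"rtb":94,"tqr":25,"v":53,"vqx":29},{"eyw":28,"hnt":78,"in":16,"xoo":33},{"dvl":50,"ph":51},[21,66,46,43,9]],"wb":{"pr":{"af":66,"pqg":11,"vc":72},"pu":92}}
After op 4 (add /s/3/i 89): {"s":[[28,13,54,56],{"rtb":94,"tqr":25,"v":53,"vqx":29},{"eyw":28,"hnt":78,"in":16,"xoo":33},{"dvl":50,"i":89,"ph":51},[21,66,46,43,9]],"wb":{"pr":{"af":66,"pqg":11,"vc":72},"pu":92}}
After op 5 (replace /s/1/tqr 25): {"s":[[28,13,54,56],{"rtb":94,"tqr":25,"v":53,"vqx":29},{"eyw":28,"hnt":78,"in":16,"xoo":33},{"dvl":50,"i":89,"ph":51},[21,66,46,43,9]],"wb":{"pr":{"af":66,"pqg":11,"vc":72},"pu":92}}

Answer: {"s":[[28,13,54,56],{"rtb":94,"tqr":25,"v":53,"vqx":29},{"eyw":28,"hnt":78,"in":16,"xoo":33},{"dvl":50,"i":89,"ph":51},[21,66,46,43,9]],"wb":{"pr":{"af":66,"pqg":11,"vc":72},"pu":92}}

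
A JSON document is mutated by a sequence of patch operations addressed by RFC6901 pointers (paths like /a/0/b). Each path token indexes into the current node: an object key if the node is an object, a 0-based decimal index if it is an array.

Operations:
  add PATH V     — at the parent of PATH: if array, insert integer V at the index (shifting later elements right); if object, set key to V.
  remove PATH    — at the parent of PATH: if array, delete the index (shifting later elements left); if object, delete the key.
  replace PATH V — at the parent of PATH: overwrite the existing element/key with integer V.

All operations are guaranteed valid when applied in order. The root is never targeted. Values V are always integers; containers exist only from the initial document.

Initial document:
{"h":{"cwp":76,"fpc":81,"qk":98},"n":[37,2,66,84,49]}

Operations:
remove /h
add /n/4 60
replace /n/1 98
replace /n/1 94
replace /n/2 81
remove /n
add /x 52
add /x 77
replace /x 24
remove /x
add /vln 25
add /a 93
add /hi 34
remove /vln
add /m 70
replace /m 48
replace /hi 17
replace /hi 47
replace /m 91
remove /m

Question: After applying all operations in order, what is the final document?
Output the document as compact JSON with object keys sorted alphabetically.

Answer: {"a":93,"hi":47}

Derivation:
After op 1 (remove /h): {"n":[37,2,66,84,49]}
After op 2 (add /n/4 60): {"n":[37,2,66,84,60,49]}
After op 3 (replace /n/1 98): {"n":[37,98,66,84,60,49]}
After op 4 (replace /n/1 94): {"n":[37,94,66,84,60,49]}
After op 5 (replace /n/2 81): {"n":[37,94,81,84,60,49]}
After op 6 (remove /n): {}
After op 7 (add /x 52): {"x":52}
After op 8 (add /x 77): {"x":77}
After op 9 (replace /x 24): {"x":24}
After op 10 (remove /x): {}
After op 11 (add /vln 25): {"vln":25}
After op 12 (add /a 93): {"a":93,"vln":25}
After op 13 (add /hi 34): {"a":93,"hi":34,"vln":25}
After op 14 (remove /vln): {"a":93,"hi":34}
After op 15 (add /m 70): {"a":93,"hi":34,"m":70}
After op 16 (replace /m 48): {"a":93,"hi":34,"m":48}
After op 17 (replace /hi 17): {"a":93,"hi":17,"m":48}
After op 18 (replace /hi 47): {"a":93,"hi":47,"m":48}
After op 19 (replace /m 91): {"a":93,"hi":47,"m":91}
After op 20 (remove /m): {"a":93,"hi":47}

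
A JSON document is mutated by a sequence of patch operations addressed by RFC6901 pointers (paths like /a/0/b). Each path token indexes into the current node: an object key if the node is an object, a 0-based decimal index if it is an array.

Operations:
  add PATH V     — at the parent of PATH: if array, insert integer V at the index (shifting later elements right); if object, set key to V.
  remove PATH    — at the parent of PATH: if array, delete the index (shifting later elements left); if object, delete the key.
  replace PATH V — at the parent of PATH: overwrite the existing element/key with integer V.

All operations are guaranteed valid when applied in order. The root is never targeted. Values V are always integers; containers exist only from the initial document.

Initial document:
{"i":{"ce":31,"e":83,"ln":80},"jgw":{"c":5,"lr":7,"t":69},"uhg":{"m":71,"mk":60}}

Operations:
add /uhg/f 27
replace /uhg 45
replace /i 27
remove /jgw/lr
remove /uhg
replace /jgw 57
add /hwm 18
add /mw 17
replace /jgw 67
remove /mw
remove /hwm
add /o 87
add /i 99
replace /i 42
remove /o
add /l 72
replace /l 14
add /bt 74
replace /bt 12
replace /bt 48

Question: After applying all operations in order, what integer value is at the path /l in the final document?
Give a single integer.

After op 1 (add /uhg/f 27): {"i":{"ce":31,"e":83,"ln":80},"jgw":{"c":5,"lr":7,"t":69},"uhg":{"f":27,"m":71,"mk":60}}
After op 2 (replace /uhg 45): {"i":{"ce":31,"e":83,"ln":80},"jgw":{"c":5,"lr":7,"t":69},"uhg":45}
After op 3 (replace /i 27): {"i":27,"jgw":{"c":5,"lr":7,"t":69},"uhg":45}
After op 4 (remove /jgw/lr): {"i":27,"jgw":{"c":5,"t":69},"uhg":45}
After op 5 (remove /uhg): {"i":27,"jgw":{"c":5,"t":69}}
After op 6 (replace /jgw 57): {"i":27,"jgw":57}
After op 7 (add /hwm 18): {"hwm":18,"i":27,"jgw":57}
After op 8 (add /mw 17): {"hwm":18,"i":27,"jgw":57,"mw":17}
After op 9 (replace /jgw 67): {"hwm":18,"i":27,"jgw":67,"mw":17}
After op 10 (remove /mw): {"hwm":18,"i":27,"jgw":67}
After op 11 (remove /hwm): {"i":27,"jgw":67}
After op 12 (add /o 87): {"i":27,"jgw":67,"o":87}
After op 13 (add /i 99): {"i":99,"jgw":67,"o":87}
After op 14 (replace /i 42): {"i":42,"jgw":67,"o":87}
After op 15 (remove /o): {"i":42,"jgw":67}
After op 16 (add /l 72): {"i":42,"jgw":67,"l":72}
After op 17 (replace /l 14): {"i":42,"jgw":67,"l":14}
After op 18 (add /bt 74): {"bt":74,"i":42,"jgw":67,"l":14}
After op 19 (replace /bt 12): {"bt":12,"i":42,"jgw":67,"l":14}
After op 20 (replace /bt 48): {"bt":48,"i":42,"jgw":67,"l":14}
Value at /l: 14

Answer: 14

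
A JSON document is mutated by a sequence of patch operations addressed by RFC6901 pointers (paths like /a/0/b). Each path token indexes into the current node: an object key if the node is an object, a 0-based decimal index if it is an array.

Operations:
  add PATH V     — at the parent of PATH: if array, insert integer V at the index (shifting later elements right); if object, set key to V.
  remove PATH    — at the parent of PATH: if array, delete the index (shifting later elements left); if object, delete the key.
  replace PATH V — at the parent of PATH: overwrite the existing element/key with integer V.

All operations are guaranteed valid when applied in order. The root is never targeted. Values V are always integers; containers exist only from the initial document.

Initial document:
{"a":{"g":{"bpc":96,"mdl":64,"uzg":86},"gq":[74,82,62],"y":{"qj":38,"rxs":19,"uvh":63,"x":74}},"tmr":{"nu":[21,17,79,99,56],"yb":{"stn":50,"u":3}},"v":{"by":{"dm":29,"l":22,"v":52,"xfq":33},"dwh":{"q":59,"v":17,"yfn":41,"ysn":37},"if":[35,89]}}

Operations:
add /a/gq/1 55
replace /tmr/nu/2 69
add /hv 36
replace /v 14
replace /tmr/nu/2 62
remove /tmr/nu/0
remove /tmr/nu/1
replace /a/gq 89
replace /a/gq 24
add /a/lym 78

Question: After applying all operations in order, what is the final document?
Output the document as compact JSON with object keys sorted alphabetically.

After op 1 (add /a/gq/1 55): {"a":{"g":{"bpc":96,"mdl":64,"uzg":86},"gq":[74,55,82,62],"y":{"qj":38,"rxs":19,"uvh":63,"x":74}},"tmr":{"nu":[21,17,79,99,56],"yb":{"stn":50,"u":3}},"v":{"by":{"dm":29,"l":22,"v":52,"xfq":33},"dwh":{"q":59,"v":17,"yfn":41,"ysn":37},"if":[35,89]}}
After op 2 (replace /tmr/nu/2 69): {"a":{"g":{"bpc":96,"mdl":64,"uzg":86},"gq":[74,55,82,62],"y":{"qj":38,"rxs":19,"uvh":63,"x":74}},"tmr":{"nu":[21,17,69,99,56],"yb":{"stn":50,"u":3}},"v":{"by":{"dm":29,"l":22,"v":52,"xfq":33},"dwh":{"q":59,"v":17,"yfn":41,"ysn":37},"if":[35,89]}}
After op 3 (add /hv 36): {"a":{"g":{"bpc":96,"mdl":64,"uzg":86},"gq":[74,55,82,62],"y":{"qj":38,"rxs":19,"uvh":63,"x":74}},"hv":36,"tmr":{"nu":[21,17,69,99,56],"yb":{"stn":50,"u":3}},"v":{"by":{"dm":29,"l":22,"v":52,"xfq":33},"dwh":{"q":59,"v":17,"yfn":41,"ysn":37},"if":[35,89]}}
After op 4 (replace /v 14): {"a":{"g":{"bpc":96,"mdl":64,"uzg":86},"gq":[74,55,82,62],"y":{"qj":38,"rxs":19,"uvh":63,"x":74}},"hv":36,"tmr":{"nu":[21,17,69,99,56],"yb":{"stn":50,"u":3}},"v":14}
After op 5 (replace /tmr/nu/2 62): {"a":{"g":{"bpc":96,"mdl":64,"uzg":86},"gq":[74,55,82,62],"y":{"qj":38,"rxs":19,"uvh":63,"x":74}},"hv":36,"tmr":{"nu":[21,17,62,99,56],"yb":{"stn":50,"u":3}},"v":14}
After op 6 (remove /tmr/nu/0): {"a":{"g":{"bpc":96,"mdl":64,"uzg":86},"gq":[74,55,82,62],"y":{"qj":38,"rxs":19,"uvh":63,"x":74}},"hv":36,"tmr":{"nu":[17,62,99,56],"yb":{"stn":50,"u":3}},"v":14}
After op 7 (remove /tmr/nu/1): {"a":{"g":{"bpc":96,"mdl":64,"uzg":86},"gq":[74,55,82,62],"y":{"qj":38,"rxs":19,"uvh":63,"x":74}},"hv":36,"tmr":{"nu":[17,99,56],"yb":{"stn":50,"u":3}},"v":14}
After op 8 (replace /a/gq 89): {"a":{"g":{"bpc":96,"mdl":64,"uzg":86},"gq":89,"y":{"qj":38,"rxs":19,"uvh":63,"x":74}},"hv":36,"tmr":{"nu":[17,99,56],"yb":{"stn":50,"u":3}},"v":14}
After op 9 (replace /a/gq 24): {"a":{"g":{"bpc":96,"mdl":64,"uzg":86},"gq":24,"y":{"qj":38,"rxs":19,"uvh":63,"x":74}},"hv":36,"tmr":{"nu":[17,99,56],"yb":{"stn":50,"u":3}},"v":14}
After op 10 (add /a/lym 78): {"a":{"g":{"bpc":96,"mdl":64,"uzg":86},"gq":24,"lym":78,"y":{"qj":38,"rxs":19,"uvh":63,"x":74}},"hv":36,"tmr":{"nu":[17,99,56],"yb":{"stn":50,"u":3}},"v":14}

Answer: {"a":{"g":{"bpc":96,"mdl":64,"uzg":86},"gq":24,"lym":78,"y":{"qj":38,"rxs":19,"uvh":63,"x":74}},"hv":36,"tmr":{"nu":[17,99,56],"yb":{"stn":50,"u":3}},"v":14}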